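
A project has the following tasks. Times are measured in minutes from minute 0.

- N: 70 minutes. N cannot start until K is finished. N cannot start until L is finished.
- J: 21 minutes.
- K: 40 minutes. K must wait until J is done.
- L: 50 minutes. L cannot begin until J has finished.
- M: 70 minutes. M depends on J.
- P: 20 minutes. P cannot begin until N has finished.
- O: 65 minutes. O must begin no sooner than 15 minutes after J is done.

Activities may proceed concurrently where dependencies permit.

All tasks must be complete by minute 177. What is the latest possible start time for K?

47

To finish by minute 177, P (duration 20) must start no later than minute 157.
N has to be done before P (must start by minute 157). That means finishing by minute 157, i.e. starting by 157 − 70 = minute 87.
Since N (must start by minute 87) depends on it, K must finish by minute 87. Backing off its 40-minute duration gives a latest start of minute 47.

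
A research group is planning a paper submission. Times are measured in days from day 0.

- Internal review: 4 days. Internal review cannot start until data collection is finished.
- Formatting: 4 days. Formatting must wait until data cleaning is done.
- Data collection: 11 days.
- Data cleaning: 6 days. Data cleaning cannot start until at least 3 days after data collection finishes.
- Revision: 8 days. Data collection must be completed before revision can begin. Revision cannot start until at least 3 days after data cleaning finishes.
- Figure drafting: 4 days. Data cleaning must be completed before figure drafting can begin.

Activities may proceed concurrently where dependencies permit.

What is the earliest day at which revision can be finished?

Data collection has no prerequisites, so it starts at day 0 and finishes at day 11.
Data cleaning waits on data collection (finishes day 11, plus 3-day gap → day 14), so it starts at day 14 and finishes at 14 + 6 = day 20.
Revision has to wait for data collection (finishes day 11); data cleaning (finishes day 20, plus 3-day gap → day 23). The latest of these is day 23, so revision runs day 23 to 23 + 8 = day 31.

31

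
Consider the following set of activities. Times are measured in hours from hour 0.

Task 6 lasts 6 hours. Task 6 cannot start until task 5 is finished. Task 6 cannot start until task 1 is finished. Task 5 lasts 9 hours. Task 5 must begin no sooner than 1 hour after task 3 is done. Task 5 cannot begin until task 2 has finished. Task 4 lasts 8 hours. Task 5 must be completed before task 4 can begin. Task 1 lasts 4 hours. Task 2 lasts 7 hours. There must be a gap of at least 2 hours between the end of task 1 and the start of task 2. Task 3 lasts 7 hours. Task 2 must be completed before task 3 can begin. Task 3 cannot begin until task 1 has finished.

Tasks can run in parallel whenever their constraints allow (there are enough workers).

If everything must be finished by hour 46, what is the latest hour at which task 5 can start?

Task 4 must finish by hour 46; it takes 8 hours, so it must start by 46 − 8 = hour 38.
Task 6 has no dependents, so it just needs to finish by hour 46. Starting by 46 − 6 = hour 40 achieves that.
Task 5 must finish in time for task 4 (must start by hour 38); task 6 (must start by hour 40). The tightest is hour 38, so task 5 must start by 38 − 9 = hour 29.

29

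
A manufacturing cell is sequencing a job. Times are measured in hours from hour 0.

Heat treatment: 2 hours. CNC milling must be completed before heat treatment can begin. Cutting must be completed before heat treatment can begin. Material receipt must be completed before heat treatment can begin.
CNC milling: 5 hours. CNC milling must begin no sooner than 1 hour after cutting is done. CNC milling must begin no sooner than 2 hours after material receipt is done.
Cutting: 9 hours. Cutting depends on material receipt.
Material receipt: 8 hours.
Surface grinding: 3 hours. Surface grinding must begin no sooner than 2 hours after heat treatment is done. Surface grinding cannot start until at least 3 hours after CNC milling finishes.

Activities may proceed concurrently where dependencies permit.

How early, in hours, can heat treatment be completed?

25

Material receipt can start immediately at hour 0; it finishes at hour 8.
After material receipt (finishes hour 8), cutting can start at hour 8 and finishes at hour 17.
CNC milling cannot start until cutting (finishes hour 17, plus 1-hour gap → hour 18); material receipt (finishes hour 8, plus 2-hour gap → hour 10). The controlling bound is hour 18, so CNC milling finishes at 18 + 5 = hour 23.
Heat treatment has to wait for CNC milling (finishes hour 23); cutting (finishes hour 17); material receipt (finishes hour 8). The latest of these is hour 23, so heat treatment runs hour 23 to 23 + 2 = hour 25.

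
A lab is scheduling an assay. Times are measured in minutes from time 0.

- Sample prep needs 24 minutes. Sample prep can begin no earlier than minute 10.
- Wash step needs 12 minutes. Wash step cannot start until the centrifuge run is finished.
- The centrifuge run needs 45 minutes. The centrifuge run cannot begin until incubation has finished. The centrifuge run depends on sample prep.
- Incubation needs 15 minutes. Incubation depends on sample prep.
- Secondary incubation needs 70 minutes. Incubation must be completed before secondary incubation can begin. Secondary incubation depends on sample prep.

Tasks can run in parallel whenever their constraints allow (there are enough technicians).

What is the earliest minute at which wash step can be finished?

106

Sample prep waits on its own release at minute 10, so it starts at minute 10 and finishes at 10 + 24 = minute 34.
Incubation waits on sample prep (finishes minute 34), so it starts at minute 34 and finishes at 34 + 15 = minute 49.
The centrifuge run cannot start until incubation (finishes minute 49); sample prep (finishes minute 34). The controlling bound is minute 49, so the centrifuge run finishes at 49 + 45 = minute 94.
Wash step waits on the centrifuge run (finishes minute 94), so it starts at minute 94 and finishes at 94 + 12 = minute 106.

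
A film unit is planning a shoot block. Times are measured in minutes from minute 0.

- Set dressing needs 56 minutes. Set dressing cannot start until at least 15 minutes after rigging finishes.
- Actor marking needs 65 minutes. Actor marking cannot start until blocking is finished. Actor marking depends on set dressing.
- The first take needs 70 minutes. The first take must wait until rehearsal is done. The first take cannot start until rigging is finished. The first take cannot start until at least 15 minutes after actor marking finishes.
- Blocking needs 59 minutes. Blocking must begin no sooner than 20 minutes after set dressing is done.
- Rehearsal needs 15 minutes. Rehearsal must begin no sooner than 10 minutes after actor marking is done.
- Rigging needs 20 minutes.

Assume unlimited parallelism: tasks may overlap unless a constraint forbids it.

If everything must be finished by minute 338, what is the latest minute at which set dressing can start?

The first take must finish by minute 338; it takes 70 minutes, so it must start by 338 − 70 = minute 268.
Since the first take (must start by minute 268) depends on it, rehearsal must finish by minute 268. Backing off its 15-minute duration gives a latest start of minute 253.
Actor marking has several dependents: rehearsal (must start by minute 253, minus 10-minute gap → minute 243); the first take (must start by minute 268, minus 15-minute gap → minute 253). The earliest of those limits is minute 243, so actor marking must start by 243 − 65 = minute 178.
Blocking must finish before actor marking (must start by minute 178). With a 59-minute duration, blocking must start by 178 − 59 = minute 119.
Set dressing has several dependents: blocking (must start by minute 119, minus 20-minute gap → minute 99); actor marking (must start by minute 178). The earliest of those limits is minute 99, so set dressing must start by 99 − 56 = minute 43.

43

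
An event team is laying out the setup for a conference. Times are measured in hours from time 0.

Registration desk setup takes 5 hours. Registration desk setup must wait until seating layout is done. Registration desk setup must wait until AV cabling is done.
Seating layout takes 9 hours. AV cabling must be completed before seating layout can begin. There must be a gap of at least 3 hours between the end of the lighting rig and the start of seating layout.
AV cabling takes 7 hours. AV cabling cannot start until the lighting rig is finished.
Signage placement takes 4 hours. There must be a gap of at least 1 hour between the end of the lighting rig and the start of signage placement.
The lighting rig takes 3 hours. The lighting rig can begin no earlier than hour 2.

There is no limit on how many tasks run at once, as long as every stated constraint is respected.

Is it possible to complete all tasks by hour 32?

Yes

The lighting rig cannot begin until its own release at hour 2. It runs from hour 2 to 2 + 3 = hour 5.
Signage placement waits on the lighting rig (finishes hour 5, plus 1-hour gap → hour 6), so it starts at hour 6 and finishes at 6 + 4 = hour 10.
AV cabling cannot begin until the lighting rig (finishes hour 5). It runs from hour 5 to 5 + 7 = hour 12.
Seating layout needs all of AV cabling (finishes hour 12); the lighting rig (finishes hour 5, plus 3-hour gap → hour 8). That puts its earliest start at hour 12; it finishes at 12 + 9 = hour 21.
Registration desk setup has to wait for seating layout (finishes hour 21); AV cabling (finishes hour 12). The latest of these is hour 21, so registration desk setup runs hour 21 to 21 + 5 = hour 26.
Every task is finished by hour 26, which is no later than the deadline of 32, so the schedule is feasible.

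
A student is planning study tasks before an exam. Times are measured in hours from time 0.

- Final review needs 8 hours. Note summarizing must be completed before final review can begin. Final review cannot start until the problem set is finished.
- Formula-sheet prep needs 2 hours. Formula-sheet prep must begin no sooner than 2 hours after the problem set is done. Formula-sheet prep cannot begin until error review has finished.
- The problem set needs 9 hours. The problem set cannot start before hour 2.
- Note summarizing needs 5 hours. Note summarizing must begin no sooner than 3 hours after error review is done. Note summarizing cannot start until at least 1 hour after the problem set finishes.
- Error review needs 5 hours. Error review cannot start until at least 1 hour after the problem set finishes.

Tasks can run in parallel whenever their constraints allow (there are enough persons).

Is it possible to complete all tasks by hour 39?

Yes

After its own release at hour 2, the problem set can start at hour 2 and finishes at hour 11.
Error review waits on the problem set (finishes hour 11, plus 1-hour gap → hour 12), so it starts at hour 12 and finishes at 12 + 5 = hour 17.
Formula-sheet prep has to wait for the problem set (finishes hour 11, plus 2-hour gap → hour 13); error review (finishes hour 17). The latest of these is hour 17, so formula-sheet prep runs hour 17 to 17 + 2 = hour 19.
Note summarizing needs all of error review (finishes hour 17, plus 3-hour gap → hour 20); the problem set (finishes hour 11, plus 1-hour gap → hour 12). That puts its earliest start at hour 20; it finishes at 20 + 5 = hour 25.
Final review cannot start until note summarizing (finishes hour 25); the problem set (finishes hour 11). The controlling bound is hour 25, so final review finishes at 25 + 8 = hour 33.
Every task is finished by hour 33, which is no later than the deadline of 39, so the schedule is feasible.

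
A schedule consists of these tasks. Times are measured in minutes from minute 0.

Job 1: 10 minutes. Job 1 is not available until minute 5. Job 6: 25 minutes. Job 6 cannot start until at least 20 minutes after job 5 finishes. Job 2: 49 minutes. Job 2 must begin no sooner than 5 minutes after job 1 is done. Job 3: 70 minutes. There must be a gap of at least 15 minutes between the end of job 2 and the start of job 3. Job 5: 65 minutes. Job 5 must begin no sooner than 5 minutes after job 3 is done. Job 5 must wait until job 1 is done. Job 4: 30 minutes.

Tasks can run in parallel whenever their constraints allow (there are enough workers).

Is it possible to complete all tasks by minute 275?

Yes

Job 4 can start immediately at minute 0; it finishes at minute 30.
After its own release at minute 5, job 1 can start at minute 5 and finishes at minute 15.
After job 1 (finishes minute 15, plus 5-minute gap → minute 20), job 2 can start at minute 20 and finishes at minute 69.
After job 2 (finishes minute 69, plus 15-minute gap → minute 84), job 3 can start at minute 84 and finishes at minute 154.
Job 5 cannot start until job 3 (finishes minute 154, plus 5-minute gap → minute 159); job 1 (finishes minute 15). The controlling bound is minute 159, so job 5 finishes at 159 + 65 = minute 224.
Job 6 cannot begin until job 5 (finishes minute 224, plus 20-minute gap → minute 244). It runs from minute 244 to 244 + 25 = minute 269.
Every task is finished by minute 269, which is no later than the deadline of 275, so the schedule is feasible.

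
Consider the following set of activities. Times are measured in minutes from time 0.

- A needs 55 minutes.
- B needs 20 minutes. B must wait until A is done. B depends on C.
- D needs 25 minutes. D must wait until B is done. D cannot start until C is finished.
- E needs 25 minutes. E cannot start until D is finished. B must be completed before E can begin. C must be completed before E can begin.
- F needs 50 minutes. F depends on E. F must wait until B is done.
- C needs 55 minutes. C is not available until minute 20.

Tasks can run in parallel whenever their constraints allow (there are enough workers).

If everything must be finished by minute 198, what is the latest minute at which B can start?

78

F must finish by minute 198; it takes 50 minutes, so it must start by 198 − 50 = minute 148.
E feeds into F (must start by minute 148); so E must finish by minute 148 and therefore start by minute 123.
D feeds into E (must start by minute 123); so D must finish by minute 123 and therefore start by minute 98.
For B: D (must start by minute 98); E (must start by minute 123); F (must start by minute 148). The most restrictive is minute 98; with a 20-minute duration, B must start by minute 78.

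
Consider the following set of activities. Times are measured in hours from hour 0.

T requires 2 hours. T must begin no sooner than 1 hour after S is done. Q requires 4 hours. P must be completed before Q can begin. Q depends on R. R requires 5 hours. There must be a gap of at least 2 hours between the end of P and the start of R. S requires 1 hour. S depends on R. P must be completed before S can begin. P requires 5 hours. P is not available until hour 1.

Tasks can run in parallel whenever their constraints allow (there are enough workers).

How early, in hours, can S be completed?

P cannot begin until its own release at hour 1. It runs from hour 1 to 1 + 5 = hour 6.
R waits on P (finishes hour 6, plus 2-hour gap → hour 8), so it starts at hour 8 and finishes at 8 + 5 = hour 13.
S cannot start until R (finishes hour 13); P (finishes hour 6). The controlling bound is hour 13, so S finishes at 13 + 1 = hour 14.

14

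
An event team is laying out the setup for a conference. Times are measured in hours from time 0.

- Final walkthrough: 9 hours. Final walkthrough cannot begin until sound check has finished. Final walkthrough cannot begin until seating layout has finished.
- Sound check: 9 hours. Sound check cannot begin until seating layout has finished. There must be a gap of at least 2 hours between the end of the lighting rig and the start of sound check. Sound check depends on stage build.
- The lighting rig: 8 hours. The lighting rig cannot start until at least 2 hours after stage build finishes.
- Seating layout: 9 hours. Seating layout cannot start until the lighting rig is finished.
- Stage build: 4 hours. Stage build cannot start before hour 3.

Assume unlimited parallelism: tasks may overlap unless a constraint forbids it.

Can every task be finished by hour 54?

Yes

Stage build waits on its own release at hour 3, so it starts at hour 3 and finishes at 3 + 4 = hour 7.
The lighting rig cannot begin until stage build (finishes hour 7, plus 2-hour gap → hour 9). It runs from hour 9 to 9 + 8 = hour 17.
Seating layout cannot begin until the lighting rig (finishes hour 17). It runs from hour 17 to 17 + 9 = hour 26.
Sound check has to wait for seating layout (finishes hour 26); the lighting rig (finishes hour 17, plus 2-hour gap → hour 19); stage build (finishes hour 7). The latest of these is hour 26, so sound check runs hour 26 to 26 + 9 = hour 35.
Final walkthrough has to wait for sound check (finishes hour 35); seating layout (finishes hour 26). The latest of these is hour 35, so final walkthrough runs hour 35 to 35 + 9 = hour 44.
Every task is finished by hour 44, which is no later than the deadline of 54, so the schedule is feasible.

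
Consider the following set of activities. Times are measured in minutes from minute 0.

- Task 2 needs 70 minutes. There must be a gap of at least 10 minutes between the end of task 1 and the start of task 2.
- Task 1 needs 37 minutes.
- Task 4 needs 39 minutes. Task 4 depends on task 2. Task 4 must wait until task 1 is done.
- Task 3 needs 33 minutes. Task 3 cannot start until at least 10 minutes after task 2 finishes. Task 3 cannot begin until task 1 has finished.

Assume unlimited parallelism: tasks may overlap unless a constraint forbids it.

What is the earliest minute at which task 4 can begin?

117

Task 1 has no prerequisites, so it starts at minute 0 and finishes at minute 37.
After task 1 (finishes minute 37, plus 10-minute gap → minute 47), task 2 can start at minute 47 and finishes at minute 117.
Task 4 waits on task 2 (finishes minute 117); task 1 (finishes minute 37). The latest of these is minute 117, which is the earliest task 4 can start.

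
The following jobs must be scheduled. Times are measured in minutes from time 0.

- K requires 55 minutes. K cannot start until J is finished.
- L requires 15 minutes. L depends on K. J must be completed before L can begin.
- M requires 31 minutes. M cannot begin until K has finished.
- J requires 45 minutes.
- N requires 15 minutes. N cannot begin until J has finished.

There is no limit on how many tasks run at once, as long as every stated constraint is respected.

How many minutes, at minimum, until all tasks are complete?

J has no prerequisites, so it starts at minute 0 and finishes at minute 45.
N cannot begin until J (finishes minute 45). It runs from minute 45 to 45 + 15 = minute 60.
K cannot begin until J (finishes minute 45). It runs from minute 45 to 45 + 55 = minute 100.
M cannot begin until K (finishes minute 100). It runs from minute 100 to 100 + 31 = minute 131.
L has to wait for K (finishes minute 100); J (finishes minute 45). The latest of these is minute 100, so L runs minute 100 to 100 + 15 = minute 115.
All tasks are finished once the last one completes. Finish times: J at 45, K at 100, L at 115, M at 131, N at 60. The latest is minute 131.

131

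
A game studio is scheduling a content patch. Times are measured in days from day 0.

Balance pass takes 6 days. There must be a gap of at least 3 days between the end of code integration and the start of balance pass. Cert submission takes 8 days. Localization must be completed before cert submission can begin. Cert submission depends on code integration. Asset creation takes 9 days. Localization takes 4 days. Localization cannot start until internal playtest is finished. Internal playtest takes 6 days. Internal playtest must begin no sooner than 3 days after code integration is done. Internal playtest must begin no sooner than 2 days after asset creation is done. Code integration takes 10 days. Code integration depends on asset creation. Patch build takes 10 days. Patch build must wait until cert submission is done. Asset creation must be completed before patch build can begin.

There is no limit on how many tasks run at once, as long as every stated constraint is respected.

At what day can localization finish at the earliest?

Asset creation has no prerequisites, so it starts at day 0 and finishes at day 9.
Code integration waits on asset creation (finishes day 9), so it starts at day 9 and finishes at 9 + 10 = day 19.
Internal playtest needs all of code integration (finishes day 19, plus 3-day gap → day 22); asset creation (finishes day 9, plus 2-day gap → day 11). That puts its earliest start at day 22; it finishes at 22 + 6 = day 28.
Localization waits on internal playtest (finishes day 28), so it starts at day 28 and finishes at 28 + 4 = day 32.

32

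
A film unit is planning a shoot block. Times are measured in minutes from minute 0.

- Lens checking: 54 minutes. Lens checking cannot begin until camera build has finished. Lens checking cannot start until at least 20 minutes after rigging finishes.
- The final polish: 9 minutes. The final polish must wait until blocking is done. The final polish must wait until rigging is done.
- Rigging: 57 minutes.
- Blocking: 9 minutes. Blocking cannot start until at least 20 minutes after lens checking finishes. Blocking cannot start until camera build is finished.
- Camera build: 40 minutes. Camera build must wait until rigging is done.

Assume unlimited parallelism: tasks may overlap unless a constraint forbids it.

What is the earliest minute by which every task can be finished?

Nothing blocks rigging, so it runs from minute 0 to minute 57.
Camera build cannot begin until rigging (finishes minute 57). It runs from minute 57 to 57 + 40 = minute 97.
For lens checking: camera build (finishes minute 97); rigging (finishes minute 57, plus 20-minute gap → minute 77). Taking the maximum gives a start of minute 97, and it finishes at 97 + 54 = minute 151.
For blocking: lens checking (finishes minute 151, plus 20-minute gap → minute 171); camera build (finishes minute 97). Taking the maximum gives a start of minute 171, and it finishes at 171 + 9 = minute 180.
For the final polish: blocking (finishes minute 180); rigging (finishes minute 57). Taking the maximum gives a start of minute 180, and it finishes at 180 + 9 = minute 189.
All tasks are finished once the last one completes. Finish times: Rigging at 57, Camera build at 97, Lens checking at 151, Blocking at 180, The final polish at 189. The latest is minute 189.

189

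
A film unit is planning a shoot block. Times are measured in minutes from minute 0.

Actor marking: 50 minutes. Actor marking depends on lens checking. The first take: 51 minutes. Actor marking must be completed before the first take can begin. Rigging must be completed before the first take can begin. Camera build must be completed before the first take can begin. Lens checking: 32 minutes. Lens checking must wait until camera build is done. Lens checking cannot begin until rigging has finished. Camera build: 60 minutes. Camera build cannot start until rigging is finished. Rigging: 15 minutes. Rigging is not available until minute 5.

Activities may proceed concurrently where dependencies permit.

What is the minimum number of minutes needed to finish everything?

After its own release at minute 5, rigging can start at minute 5 and finishes at minute 20.
Camera build cannot begin until rigging (finishes minute 20). It runs from minute 20 to 20 + 60 = minute 80.
Lens checking cannot start until camera build (finishes minute 80); rigging (finishes minute 20). The controlling bound is minute 80, so lens checking finishes at 80 + 32 = minute 112.
Actor marking cannot begin until lens checking (finishes minute 112). It runs from minute 112 to 112 + 50 = minute 162.
The first take has to wait for actor marking (finishes minute 162); rigging (finishes minute 20); camera build (finishes minute 80). The latest of these is minute 162, so the first take runs minute 162 to 162 + 51 = minute 213.
All tasks are finished once the last one completes. Finish times: Rigging at 20, Camera build at 80, Lens checking at 112, Actor marking at 162, The first take at 213. The latest is minute 213.

213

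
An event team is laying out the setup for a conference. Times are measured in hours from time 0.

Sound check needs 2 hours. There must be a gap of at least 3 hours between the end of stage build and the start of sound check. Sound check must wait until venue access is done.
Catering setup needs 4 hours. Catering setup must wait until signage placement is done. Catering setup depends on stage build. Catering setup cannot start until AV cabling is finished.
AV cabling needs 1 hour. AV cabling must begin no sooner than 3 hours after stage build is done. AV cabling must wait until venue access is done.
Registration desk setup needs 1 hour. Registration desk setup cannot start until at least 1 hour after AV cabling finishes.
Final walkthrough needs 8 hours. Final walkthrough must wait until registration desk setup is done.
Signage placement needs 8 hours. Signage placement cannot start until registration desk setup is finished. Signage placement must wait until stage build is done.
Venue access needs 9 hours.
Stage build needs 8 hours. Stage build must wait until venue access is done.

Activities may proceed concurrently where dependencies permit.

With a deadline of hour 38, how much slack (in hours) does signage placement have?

Venue access can start immediately at hour 0; it finishes at hour 9.
Stage build cannot begin until venue access (finishes hour 9). It runs from hour 9 to 9 + 8 = hour 17.
For AV cabling: stage build (finishes hour 17, plus 3-hour gap → hour 20); venue access (finishes hour 9). Taking the maximum gives a start of hour 20, and it finishes at 20 + 1 = hour 21.
Registration desk setup waits on AV cabling (finishes hour 21, plus 1-hour gap → hour 22), so it starts at hour 22 and finishes at 22 + 1 = hour 23.
Signage placement needs all of registration desk setup (finishes hour 23); stage build (finishes hour 17). That puts its earliest start at hour 23; it finishes at 23 + 8 = hour 31.

Working backward from the deadline:
Catering setup must finish by hour 38; it takes 4 hours, so it must start by 38 − 4 = hour 34.
Signage placement must finish before catering setup (must start by hour 34). With an 8-hour duration, signage placement must start by 34 − 8 = hour 26.
So signage placement can start as early as hour 23 and as late as hour 26, giving 26 − 23 = 3 hours of slack.

3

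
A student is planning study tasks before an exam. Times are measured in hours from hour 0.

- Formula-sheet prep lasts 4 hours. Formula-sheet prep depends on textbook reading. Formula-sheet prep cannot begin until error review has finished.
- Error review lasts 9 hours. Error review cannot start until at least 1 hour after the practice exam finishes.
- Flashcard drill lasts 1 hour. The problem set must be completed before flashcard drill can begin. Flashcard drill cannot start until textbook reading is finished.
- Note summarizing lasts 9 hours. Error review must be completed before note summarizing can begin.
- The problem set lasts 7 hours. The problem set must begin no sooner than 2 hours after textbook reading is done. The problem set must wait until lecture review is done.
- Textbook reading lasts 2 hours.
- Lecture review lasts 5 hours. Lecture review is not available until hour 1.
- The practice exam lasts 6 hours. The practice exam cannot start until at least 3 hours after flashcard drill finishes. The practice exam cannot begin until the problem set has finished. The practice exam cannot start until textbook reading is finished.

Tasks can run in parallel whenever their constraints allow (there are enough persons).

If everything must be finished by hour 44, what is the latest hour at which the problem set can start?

8

Nothing follows note summarizing; the deadline of hour 44 is its only limit. It must start by 44 − 9 = hour 35.
Nothing follows formula-sheet prep; the deadline of hour 44 is its only limit. It must start by 44 − 4 = hour 40.
Error review has several dependents: note summarizing (must start by hour 35); formula-sheet prep (must start by hour 40). The earliest of those limits is hour 35, so error review must start by 35 − 9 = hour 26.
The practice exam feeds into error review (must start by hour 26, minus 1-hour gap → hour 25); so the practice exam must finish by hour 25 and therefore start by hour 19.
Flashcard drill feeds into the practice exam (must start by hour 19, minus 3-hour gap → hour 16); so flashcard drill must finish by hour 16 and therefore start by hour 15.
The problem set must finish in time for flashcard drill (must start by hour 15); the practice exam (must start by hour 19). The tightest is hour 15, so the problem set must start by 15 − 7 = hour 8.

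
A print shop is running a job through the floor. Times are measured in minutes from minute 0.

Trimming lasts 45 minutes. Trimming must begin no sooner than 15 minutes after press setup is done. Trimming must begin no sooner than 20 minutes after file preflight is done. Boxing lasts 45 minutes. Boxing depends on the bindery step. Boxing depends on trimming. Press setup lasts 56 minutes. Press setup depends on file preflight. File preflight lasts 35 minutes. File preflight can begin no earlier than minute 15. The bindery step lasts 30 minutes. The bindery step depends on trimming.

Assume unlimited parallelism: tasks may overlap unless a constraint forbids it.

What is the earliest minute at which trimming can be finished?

166

After its own release at minute 15, file preflight can start at minute 15 and finishes at minute 50.
Press setup cannot begin until file preflight (finishes minute 50). It runs from minute 50 to 50 + 56 = minute 106.
For trimming: press setup (finishes minute 106, plus 15-minute gap → minute 121); file preflight (finishes minute 50, plus 20-minute gap → minute 70). Taking the maximum gives a start of minute 121, and it finishes at 121 + 45 = minute 166.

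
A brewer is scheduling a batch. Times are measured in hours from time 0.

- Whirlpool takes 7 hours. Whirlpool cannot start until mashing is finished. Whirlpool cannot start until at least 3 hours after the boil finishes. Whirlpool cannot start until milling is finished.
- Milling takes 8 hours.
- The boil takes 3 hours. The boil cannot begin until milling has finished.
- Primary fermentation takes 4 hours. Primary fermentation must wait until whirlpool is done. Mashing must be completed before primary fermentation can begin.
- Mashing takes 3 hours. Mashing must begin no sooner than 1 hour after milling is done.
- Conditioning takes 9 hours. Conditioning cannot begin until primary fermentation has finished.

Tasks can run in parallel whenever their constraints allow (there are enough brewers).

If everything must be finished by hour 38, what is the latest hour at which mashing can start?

Conditioning has no dependents, so it just needs to finish by hour 38. Starting by 38 − 9 = hour 29 achieves that.
Primary fermentation has to be done before conditioning (must start by hour 29). That means finishing by hour 29, i.e. starting by 29 − 4 = hour 25.
Whirlpool must finish before primary fermentation (must start by hour 25). With a 7-hour duration, whirlpool must start by 25 − 7 = hour 18.
For mashing: whirlpool (must start by hour 18); primary fermentation (must start by hour 25). The most restrictive is hour 18; with a 3-hour duration, mashing must start by hour 15.

15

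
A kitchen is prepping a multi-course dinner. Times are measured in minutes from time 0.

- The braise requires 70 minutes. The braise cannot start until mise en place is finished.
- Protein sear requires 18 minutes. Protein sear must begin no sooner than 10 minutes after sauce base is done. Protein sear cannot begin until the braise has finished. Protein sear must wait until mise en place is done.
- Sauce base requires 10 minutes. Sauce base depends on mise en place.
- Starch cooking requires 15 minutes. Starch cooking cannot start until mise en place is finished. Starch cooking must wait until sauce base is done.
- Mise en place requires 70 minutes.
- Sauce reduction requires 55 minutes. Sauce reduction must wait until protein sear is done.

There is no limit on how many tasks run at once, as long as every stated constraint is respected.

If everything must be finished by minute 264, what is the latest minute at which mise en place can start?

Sauce reduction has no dependents, so it just needs to finish by minute 264. Starting by 264 − 55 = minute 209 achieves that.
Protein sear must finish before sauce reduction (must start by minute 209). With an 18-minute duration, protein sear must start by 209 − 18 = minute 191.
Nothing follows starch cooking; the deadline of minute 264 is its only limit. It must start by 264 − 15 = minute 249.
Sauce base must finish in time for protein sear (must start by minute 191, minus 10-minute gap → minute 181); starch cooking (must start by minute 249). The tightest is minute 181, so sauce base must start by 181 − 10 = minute 171.
The braise must finish before protein sear (must start by minute 191). With a 70-minute duration, the braise must start by 191 − 70 = minute 121.
Mise en place feeds sauce base (must start by minute 171); the braise (must start by minute 121); protein sear (must start by minute 191); starch cooking (must start by minute 249). Taking the minimum, mise en place must finish by minute 121 and start by 121 − 70 = minute 51.

51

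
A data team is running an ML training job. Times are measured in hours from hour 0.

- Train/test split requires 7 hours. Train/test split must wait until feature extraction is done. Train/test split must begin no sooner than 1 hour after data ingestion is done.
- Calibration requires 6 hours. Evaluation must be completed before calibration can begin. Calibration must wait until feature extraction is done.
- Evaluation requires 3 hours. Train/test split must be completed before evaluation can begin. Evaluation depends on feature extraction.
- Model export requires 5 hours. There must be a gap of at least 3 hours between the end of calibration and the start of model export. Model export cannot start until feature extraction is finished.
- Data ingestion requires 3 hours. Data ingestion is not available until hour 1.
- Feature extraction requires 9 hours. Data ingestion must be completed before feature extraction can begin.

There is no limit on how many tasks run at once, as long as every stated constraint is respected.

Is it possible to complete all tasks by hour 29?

No

Data ingestion cannot begin until its own release at hour 1. It runs from hour 1 to 1 + 3 = hour 4.
Feature extraction waits on data ingestion (finishes hour 4), so it starts at hour 4 and finishes at 4 + 9 = hour 13.
Train/test split needs all of feature extraction (finishes hour 13); data ingestion (finishes hour 4, plus 1-hour gap → hour 5). That puts its earliest start at hour 13; it finishes at 13 + 7 = hour 20.
For evaluation: train/test split (finishes hour 20); feature extraction (finishes hour 13). Taking the maximum gives a start of hour 20, and it finishes at 20 + 3 = hour 23.
Calibration needs all of evaluation (finishes hour 23); feature extraction (finishes hour 13). That puts its earliest start at hour 23; it finishes at 23 + 6 = hour 29.
Model export cannot start until calibration (finishes hour 29, plus 3-hour gap → hour 32); feature extraction (finishes hour 13). The controlling bound is hour 32, so model export finishes at 32 + 5 = hour 37.
The earliest everything can be done is hour 37, which is after the deadline of 29, so it is not possible.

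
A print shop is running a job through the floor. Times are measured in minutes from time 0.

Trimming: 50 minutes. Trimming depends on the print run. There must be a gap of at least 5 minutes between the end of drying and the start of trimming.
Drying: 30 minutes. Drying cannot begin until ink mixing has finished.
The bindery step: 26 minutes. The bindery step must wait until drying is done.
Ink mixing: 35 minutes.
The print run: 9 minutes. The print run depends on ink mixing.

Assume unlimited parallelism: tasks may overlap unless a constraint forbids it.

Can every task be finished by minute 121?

Yes

Ink mixing has no prerequisites, so it starts at minute 0 and finishes at minute 35.
After ink mixing (finishes minute 35), drying can start at minute 35 and finishes at minute 65.
After drying (finishes minute 65), the bindery step can start at minute 65 and finishes at minute 91.
The print run cannot begin until ink mixing (finishes minute 35). It runs from minute 35 to 35 + 9 = minute 44.
For trimming: the print run (finishes minute 44); drying (finishes minute 65, plus 5-minute gap → minute 70). Taking the maximum gives a start of minute 70, and it finishes at 70 + 50 = minute 120.
Every task is finished by minute 120, which is no later than the deadline of 121, so the schedule is feasible.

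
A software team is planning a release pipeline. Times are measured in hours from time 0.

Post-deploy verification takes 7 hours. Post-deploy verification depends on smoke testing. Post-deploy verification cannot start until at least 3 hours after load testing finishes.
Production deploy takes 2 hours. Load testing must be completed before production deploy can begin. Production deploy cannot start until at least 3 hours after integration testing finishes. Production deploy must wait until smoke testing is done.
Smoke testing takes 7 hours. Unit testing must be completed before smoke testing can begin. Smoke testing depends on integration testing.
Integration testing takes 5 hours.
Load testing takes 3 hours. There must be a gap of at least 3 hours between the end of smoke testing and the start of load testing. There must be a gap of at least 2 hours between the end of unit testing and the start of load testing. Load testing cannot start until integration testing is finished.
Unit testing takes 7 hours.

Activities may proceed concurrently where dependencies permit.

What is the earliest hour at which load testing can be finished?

20

Nothing blocks integration testing, so it runs from hour 0 to hour 5.
Unit testing can start immediately at hour 0; it finishes at hour 7.
Smoke testing has to wait for unit testing (finishes hour 7); integration testing (finishes hour 5). The latest of these is hour 7, so smoke testing runs hour 7 to 7 + 7 = hour 14.
Load testing has to wait for smoke testing (finishes hour 14, plus 3-hour gap → hour 17); unit testing (finishes hour 7, plus 2-hour gap → hour 9); integration testing (finishes hour 5). The latest of these is hour 17, so load testing runs hour 17 to 17 + 3 = hour 20.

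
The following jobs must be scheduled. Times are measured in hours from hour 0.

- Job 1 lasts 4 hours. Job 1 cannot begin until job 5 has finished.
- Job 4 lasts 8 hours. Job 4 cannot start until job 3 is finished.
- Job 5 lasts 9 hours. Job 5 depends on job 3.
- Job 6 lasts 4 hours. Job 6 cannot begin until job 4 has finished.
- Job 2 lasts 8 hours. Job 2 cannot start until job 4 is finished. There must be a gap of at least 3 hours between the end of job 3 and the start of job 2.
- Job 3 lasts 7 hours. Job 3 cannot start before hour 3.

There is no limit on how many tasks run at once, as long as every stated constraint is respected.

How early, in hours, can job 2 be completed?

26

Job 3 waits on its own release at hour 3, so it starts at hour 3 and finishes at 3 + 7 = hour 10.
Job 4 waits on job 3 (finishes hour 10), so it starts at hour 10 and finishes at 10 + 8 = hour 18.
For job 2: job 4 (finishes hour 18); job 3 (finishes hour 10, plus 3-hour gap → hour 13). Taking the maximum gives a start of hour 18, and it finishes at 18 + 8 = hour 26.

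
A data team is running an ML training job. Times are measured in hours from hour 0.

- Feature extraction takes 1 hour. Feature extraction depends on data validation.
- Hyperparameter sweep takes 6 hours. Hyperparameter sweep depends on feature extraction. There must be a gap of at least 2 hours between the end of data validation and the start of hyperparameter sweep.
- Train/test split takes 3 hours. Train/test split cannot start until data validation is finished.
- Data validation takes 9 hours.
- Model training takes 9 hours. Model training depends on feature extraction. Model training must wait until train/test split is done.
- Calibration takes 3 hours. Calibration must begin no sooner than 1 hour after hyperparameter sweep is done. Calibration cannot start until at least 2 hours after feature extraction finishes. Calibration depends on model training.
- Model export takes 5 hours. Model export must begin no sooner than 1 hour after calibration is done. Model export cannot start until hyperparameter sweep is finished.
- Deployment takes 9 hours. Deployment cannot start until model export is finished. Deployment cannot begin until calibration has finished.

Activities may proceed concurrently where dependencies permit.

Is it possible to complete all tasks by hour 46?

Data validation can start immediately at hour 0; it finishes at hour 9.
After data validation (finishes hour 9), train/test split can start at hour 9 and finishes at hour 12.
Feature extraction waits on data validation (finishes hour 9), so it starts at hour 9 and finishes at 9 + 1 = hour 10.
For model training: feature extraction (finishes hour 10); train/test split (finishes hour 12). Taking the maximum gives a start of hour 12, and it finishes at 12 + 9 = hour 21.
For hyperparameter sweep: feature extraction (finishes hour 10); data validation (finishes hour 9, plus 2-hour gap → hour 11). Taking the maximum gives a start of hour 11, and it finishes at 11 + 6 = hour 17.
Calibration has to wait for hyperparameter sweep (finishes hour 17, plus 1-hour gap → hour 18); feature extraction (finishes hour 10, plus 2-hour gap → hour 12); model training (finishes hour 21). The latest of these is hour 21, so calibration runs hour 21 to 21 + 3 = hour 24.
Model export cannot start until calibration (finishes hour 24, plus 1-hour gap → hour 25); hyperparameter sweep (finishes hour 17). The controlling bound is hour 25, so model export finishes at 25 + 5 = hour 30.
Deployment needs all of model export (finishes hour 30); calibration (finishes hour 24). That puts its earliest start at hour 30; it finishes at 30 + 9 = hour 39.
Every task is finished by hour 39, which is no later than the deadline of 46, so the schedule is feasible.

Yes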